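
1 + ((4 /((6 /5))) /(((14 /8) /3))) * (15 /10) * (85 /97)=8.51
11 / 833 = 0.01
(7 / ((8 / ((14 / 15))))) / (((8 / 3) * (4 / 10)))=0.77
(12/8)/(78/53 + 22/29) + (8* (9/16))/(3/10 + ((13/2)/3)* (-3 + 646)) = 48420951/71652056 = 0.68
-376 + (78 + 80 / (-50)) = -1498 / 5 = -299.60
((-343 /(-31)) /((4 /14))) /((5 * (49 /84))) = 2058 /155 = 13.28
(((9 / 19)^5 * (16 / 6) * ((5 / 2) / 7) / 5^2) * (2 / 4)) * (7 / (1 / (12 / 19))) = 472392 / 235229405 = 0.00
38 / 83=0.46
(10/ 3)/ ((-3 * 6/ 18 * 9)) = -10/ 27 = -0.37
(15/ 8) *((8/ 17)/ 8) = 15/ 136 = 0.11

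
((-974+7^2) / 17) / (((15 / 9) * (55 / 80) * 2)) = -4440 / 187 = -23.74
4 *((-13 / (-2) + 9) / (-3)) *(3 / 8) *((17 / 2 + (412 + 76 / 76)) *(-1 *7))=182931 / 8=22866.38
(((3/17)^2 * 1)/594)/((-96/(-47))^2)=2209/175785984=0.00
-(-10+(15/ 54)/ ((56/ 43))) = 9865/ 1008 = 9.79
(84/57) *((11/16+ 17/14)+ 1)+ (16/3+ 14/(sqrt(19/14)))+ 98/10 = 14 *sqrt(266)/19+ 22127/1140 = 31.43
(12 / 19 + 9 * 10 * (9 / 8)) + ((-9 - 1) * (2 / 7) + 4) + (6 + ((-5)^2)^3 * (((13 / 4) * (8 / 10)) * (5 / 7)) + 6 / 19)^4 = 888190180018870171532683833 / 1251602884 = 709642164757803619.39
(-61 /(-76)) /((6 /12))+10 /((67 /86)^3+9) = 609242567 /228960146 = 2.66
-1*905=-905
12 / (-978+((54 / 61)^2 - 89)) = -44652 / 3967391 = -0.01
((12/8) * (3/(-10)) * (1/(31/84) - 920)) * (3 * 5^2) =959715/31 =30958.55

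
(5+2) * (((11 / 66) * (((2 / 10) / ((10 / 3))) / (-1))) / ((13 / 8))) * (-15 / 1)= 42 / 65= 0.65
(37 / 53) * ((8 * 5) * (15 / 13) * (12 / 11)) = 266400 / 7579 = 35.15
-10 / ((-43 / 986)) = 9860 / 43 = 229.30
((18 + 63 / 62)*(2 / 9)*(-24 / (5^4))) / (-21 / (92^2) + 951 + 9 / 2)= -8870272 / 52230679375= -0.00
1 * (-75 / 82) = -75 / 82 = -0.91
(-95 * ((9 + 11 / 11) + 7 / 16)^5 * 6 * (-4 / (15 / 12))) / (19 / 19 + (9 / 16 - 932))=-242839.91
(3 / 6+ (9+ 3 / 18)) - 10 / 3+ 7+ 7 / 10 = 421 / 30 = 14.03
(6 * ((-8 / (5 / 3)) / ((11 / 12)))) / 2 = -864 / 55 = -15.71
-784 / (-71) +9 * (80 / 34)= 38888 / 1207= 32.22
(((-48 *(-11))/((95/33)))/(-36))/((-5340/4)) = 484/126825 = 0.00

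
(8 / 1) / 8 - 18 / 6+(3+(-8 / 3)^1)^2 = -17 / 9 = -1.89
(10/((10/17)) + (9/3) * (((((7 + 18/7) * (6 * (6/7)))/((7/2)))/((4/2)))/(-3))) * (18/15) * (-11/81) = -75218/46305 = -1.62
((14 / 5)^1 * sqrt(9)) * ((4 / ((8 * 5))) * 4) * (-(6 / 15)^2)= -336 / 625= -0.54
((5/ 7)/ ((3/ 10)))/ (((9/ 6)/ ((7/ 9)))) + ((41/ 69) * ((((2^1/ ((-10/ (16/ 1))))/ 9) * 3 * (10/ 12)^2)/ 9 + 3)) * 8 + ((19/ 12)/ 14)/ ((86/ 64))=76653616/ 5046867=15.19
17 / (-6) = -17 / 6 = -2.83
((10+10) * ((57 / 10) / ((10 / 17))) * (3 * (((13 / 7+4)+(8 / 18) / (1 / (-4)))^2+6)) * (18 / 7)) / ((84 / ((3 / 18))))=29025749 / 432180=67.16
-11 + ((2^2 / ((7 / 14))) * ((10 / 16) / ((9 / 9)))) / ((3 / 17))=52 / 3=17.33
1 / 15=0.07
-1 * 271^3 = -19902511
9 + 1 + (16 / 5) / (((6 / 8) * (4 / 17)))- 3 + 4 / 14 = 2669 / 105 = 25.42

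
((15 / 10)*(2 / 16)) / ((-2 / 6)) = -0.56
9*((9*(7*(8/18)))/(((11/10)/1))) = 2520/11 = 229.09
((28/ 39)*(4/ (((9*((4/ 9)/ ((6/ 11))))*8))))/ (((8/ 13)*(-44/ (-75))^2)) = 39375/ 170368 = 0.23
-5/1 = -5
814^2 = 662596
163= 163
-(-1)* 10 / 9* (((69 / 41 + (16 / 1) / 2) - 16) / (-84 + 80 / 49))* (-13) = -824915 / 744642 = -1.11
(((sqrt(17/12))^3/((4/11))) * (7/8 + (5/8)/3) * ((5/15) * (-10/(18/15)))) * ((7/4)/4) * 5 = -2127125 * sqrt(51)/497664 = -30.52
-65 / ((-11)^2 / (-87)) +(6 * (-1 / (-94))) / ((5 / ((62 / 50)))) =33234378 / 710875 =46.75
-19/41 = -0.46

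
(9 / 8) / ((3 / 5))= 15 / 8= 1.88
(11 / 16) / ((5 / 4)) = 11 / 20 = 0.55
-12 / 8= -3 / 2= -1.50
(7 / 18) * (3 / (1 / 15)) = 35 / 2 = 17.50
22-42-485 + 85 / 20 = -2003 / 4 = -500.75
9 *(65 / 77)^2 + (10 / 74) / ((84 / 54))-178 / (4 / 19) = -184053889 / 219373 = -839.00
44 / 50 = 22 / 25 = 0.88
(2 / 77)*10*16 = 320 / 77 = 4.16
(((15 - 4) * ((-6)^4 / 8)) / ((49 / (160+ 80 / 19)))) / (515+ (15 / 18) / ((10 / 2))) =3032640 / 261611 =11.59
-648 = -648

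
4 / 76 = 1 / 19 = 0.05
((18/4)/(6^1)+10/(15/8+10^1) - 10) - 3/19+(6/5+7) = -139/380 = -0.37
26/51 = 0.51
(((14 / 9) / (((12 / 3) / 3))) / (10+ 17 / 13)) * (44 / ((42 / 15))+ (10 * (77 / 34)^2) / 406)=1.63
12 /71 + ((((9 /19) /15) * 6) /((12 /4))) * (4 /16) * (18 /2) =4197 /13490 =0.31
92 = 92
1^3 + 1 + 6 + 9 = 17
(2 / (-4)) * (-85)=85 / 2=42.50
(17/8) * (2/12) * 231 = 1309/16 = 81.81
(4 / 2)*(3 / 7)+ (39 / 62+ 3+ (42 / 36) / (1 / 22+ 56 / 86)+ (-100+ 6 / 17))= -93.49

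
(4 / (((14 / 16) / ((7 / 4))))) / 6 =4 / 3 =1.33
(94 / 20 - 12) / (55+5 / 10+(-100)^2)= -73 / 100555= -0.00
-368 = -368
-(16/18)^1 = -8/9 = -0.89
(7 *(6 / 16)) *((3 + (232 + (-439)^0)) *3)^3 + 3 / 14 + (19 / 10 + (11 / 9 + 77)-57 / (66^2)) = 142031617740349 / 152460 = 931599224.32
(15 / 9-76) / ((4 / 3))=-223 / 4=-55.75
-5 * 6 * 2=-60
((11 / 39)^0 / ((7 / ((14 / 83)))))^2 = 4 / 6889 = 0.00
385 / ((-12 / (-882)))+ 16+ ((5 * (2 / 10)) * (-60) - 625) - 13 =55231 / 2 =27615.50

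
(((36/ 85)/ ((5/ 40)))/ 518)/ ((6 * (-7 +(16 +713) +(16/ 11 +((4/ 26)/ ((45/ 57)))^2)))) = 1003860/ 666215363051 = 0.00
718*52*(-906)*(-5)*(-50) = -8456604000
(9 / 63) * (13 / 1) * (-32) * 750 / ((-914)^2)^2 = -19500 / 305325333607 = -0.00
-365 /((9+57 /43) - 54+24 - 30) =15695 /2136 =7.35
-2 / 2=-1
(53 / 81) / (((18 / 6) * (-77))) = -53 / 18711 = -0.00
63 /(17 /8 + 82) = 0.75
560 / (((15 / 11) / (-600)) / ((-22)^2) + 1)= 560.00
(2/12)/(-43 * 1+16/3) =-1/226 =-0.00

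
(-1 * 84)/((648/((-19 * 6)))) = 133/9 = 14.78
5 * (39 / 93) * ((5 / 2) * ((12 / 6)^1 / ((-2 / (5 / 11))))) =-1625 / 682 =-2.38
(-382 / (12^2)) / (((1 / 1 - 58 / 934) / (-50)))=2229925 / 15768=141.42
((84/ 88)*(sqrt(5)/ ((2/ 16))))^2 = 35280/ 121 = 291.57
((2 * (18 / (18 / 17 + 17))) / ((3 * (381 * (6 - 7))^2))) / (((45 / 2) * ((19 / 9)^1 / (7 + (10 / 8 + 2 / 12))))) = 3434 / 4233620565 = 0.00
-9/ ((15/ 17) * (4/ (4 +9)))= -663/ 20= -33.15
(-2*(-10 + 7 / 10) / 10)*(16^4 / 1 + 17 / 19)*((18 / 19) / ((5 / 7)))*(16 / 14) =8337865896 / 45125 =184772.65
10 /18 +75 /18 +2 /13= 1141 /234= 4.88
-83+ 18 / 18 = -82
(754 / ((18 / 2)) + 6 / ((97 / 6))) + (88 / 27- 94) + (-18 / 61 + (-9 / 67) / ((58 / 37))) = -4328755703 / 620823474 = -6.97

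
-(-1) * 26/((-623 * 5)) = -26/3115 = -0.01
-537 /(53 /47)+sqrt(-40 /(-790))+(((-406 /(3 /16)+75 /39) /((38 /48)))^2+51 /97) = 2 * sqrt(79) /79+2342107884426776 /313647269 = 7467330.94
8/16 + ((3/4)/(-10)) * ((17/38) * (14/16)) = 5723/12160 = 0.47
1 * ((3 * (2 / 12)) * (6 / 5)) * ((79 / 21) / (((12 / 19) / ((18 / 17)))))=4503 / 1190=3.78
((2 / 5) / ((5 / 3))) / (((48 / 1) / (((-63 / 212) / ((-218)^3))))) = 63 / 439273836800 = 0.00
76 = 76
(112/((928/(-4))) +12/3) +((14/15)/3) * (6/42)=4648/1305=3.56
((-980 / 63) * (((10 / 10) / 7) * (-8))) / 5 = 32 / 9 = 3.56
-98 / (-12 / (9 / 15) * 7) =0.70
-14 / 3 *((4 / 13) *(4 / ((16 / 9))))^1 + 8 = 62 / 13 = 4.77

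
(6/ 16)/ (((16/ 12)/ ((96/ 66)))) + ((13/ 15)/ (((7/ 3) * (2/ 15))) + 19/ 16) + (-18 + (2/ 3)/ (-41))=-2066035/ 151536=-13.63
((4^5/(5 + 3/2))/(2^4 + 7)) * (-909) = -1861632/299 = -6226.19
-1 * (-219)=219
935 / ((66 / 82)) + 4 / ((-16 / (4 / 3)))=3484 / 3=1161.33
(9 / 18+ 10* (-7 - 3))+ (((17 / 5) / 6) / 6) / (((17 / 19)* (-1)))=-17929 / 180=-99.61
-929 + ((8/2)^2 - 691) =-1604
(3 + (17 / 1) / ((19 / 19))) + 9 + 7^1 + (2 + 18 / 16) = 313 / 8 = 39.12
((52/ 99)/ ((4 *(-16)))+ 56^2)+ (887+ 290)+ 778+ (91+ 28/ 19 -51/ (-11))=156141113/ 30096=5188.10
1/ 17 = 0.06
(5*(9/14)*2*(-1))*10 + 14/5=-2152/35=-61.49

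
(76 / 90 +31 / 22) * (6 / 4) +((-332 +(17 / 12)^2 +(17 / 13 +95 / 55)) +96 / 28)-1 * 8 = -328.15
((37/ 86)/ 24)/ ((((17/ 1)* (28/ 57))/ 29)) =20387/ 327488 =0.06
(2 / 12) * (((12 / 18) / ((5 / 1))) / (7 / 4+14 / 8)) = 2 / 315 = 0.01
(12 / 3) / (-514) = -2 / 257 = -0.01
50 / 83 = 0.60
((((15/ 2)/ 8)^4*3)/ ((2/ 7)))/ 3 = 354375/ 131072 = 2.70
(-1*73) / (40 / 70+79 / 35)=-2555 / 99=-25.81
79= 79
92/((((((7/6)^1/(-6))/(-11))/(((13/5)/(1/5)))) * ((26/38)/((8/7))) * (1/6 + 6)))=33225984/1813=18326.52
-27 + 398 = 371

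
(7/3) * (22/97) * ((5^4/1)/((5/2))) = 38500/291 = 132.30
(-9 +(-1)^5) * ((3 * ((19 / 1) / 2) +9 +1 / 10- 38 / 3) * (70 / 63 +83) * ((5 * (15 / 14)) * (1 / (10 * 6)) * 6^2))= -1415590 / 21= -67409.05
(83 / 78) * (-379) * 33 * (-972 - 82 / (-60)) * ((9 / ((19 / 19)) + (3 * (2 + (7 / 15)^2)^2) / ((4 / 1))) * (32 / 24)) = 8630069998394713 / 39487500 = 218551946.78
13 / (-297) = -13 / 297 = -0.04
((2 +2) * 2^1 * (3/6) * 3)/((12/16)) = 16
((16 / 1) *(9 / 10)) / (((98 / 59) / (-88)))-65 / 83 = -15529621 / 20335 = -763.69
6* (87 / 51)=174 / 17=10.24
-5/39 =-0.13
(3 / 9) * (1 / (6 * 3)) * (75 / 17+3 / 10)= 89 / 1020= 0.09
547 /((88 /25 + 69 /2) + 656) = 27350 /34701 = 0.79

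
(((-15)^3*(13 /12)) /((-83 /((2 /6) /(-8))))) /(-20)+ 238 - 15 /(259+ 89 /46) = 10118033967 /42506624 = 238.03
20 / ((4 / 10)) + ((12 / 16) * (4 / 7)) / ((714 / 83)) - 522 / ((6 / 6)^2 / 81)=-70358429 / 1666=-42231.95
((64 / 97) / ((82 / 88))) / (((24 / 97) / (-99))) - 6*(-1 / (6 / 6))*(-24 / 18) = -11944 / 41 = -291.32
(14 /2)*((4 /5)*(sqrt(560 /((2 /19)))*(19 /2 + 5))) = 812*sqrt(1330) /5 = 5922.59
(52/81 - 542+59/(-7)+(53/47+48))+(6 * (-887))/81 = -15092998/26649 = -566.36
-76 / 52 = -19 / 13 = -1.46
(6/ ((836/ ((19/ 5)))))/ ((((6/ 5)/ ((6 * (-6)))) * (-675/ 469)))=469/ 825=0.57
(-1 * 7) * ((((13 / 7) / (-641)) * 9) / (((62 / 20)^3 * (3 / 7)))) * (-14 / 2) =-1911000 / 19096031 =-0.10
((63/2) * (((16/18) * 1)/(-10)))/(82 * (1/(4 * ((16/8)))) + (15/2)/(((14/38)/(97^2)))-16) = -392/26814845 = -0.00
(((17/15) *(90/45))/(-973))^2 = 1156/213014025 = 0.00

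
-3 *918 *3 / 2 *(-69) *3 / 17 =50301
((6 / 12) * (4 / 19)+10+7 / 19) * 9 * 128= 229248 / 19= 12065.68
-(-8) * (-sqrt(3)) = -8 * sqrt(3) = -13.86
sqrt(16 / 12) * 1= 2 * sqrt(3) / 3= 1.15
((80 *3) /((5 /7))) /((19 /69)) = 23184 /19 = 1220.21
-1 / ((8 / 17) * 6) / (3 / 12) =-17 / 12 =-1.42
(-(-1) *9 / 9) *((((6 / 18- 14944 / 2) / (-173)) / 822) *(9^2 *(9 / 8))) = 1815615 / 379216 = 4.79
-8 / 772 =-2 / 193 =-0.01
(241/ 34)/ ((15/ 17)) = 241/ 30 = 8.03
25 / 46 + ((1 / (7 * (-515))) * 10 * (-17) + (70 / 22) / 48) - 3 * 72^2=-136164822947 / 8755824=-15551.34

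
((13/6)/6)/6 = 13/216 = 0.06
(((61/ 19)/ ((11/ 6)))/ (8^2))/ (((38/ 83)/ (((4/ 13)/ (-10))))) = -15189/ 8259680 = -0.00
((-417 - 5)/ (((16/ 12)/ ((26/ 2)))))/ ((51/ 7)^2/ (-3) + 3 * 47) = -134407/ 4028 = -33.37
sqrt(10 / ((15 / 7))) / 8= sqrt(42) / 24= 0.27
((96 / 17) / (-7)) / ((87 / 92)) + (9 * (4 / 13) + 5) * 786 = 6105.76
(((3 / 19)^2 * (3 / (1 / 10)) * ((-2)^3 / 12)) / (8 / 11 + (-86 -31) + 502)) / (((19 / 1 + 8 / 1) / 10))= -2200 / 4595169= -0.00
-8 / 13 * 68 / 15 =-544 / 195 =-2.79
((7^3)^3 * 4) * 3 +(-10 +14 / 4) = 968486555 / 2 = 484243277.50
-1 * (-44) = 44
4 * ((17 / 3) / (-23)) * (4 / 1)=-272 / 69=-3.94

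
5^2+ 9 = 34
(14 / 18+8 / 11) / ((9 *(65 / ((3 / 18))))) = 149 / 347490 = 0.00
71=71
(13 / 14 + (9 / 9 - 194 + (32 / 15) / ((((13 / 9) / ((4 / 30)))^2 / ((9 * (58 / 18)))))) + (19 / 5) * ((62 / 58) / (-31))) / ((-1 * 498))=547983753 / 1423740500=0.38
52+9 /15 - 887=-4172 /5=-834.40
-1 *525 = -525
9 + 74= 83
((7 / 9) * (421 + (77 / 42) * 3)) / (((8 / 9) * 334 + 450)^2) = 53739 / 90370568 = 0.00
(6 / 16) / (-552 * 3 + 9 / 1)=-1 / 4392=-0.00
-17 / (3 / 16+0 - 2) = 272 / 29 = 9.38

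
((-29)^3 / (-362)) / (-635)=-24389 / 229870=-0.11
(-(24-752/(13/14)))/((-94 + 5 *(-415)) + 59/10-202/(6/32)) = -306480/1263769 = -0.24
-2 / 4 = -1 / 2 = -0.50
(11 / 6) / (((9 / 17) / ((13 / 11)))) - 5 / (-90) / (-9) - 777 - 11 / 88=-500929 / 648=-773.04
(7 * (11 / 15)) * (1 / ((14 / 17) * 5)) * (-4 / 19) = -374 / 1425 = -0.26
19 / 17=1.12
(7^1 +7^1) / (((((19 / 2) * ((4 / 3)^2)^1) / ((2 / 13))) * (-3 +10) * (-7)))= -9 / 3458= -0.00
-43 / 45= -0.96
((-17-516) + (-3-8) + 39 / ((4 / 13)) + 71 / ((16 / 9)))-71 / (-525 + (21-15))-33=-3406099 / 8304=-410.18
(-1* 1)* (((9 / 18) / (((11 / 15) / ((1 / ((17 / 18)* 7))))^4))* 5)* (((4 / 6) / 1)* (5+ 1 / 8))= -45393918750 / 2936017137361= -0.02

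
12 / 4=3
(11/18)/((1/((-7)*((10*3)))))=-385/3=-128.33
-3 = -3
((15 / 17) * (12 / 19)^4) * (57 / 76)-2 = -1.89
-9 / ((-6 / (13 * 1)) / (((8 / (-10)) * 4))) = -62.40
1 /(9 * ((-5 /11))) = -11 /45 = -0.24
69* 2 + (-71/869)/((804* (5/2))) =241043149/1746690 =138.00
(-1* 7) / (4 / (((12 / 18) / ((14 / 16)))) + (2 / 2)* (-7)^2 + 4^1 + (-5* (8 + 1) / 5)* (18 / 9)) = -4 / 23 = -0.17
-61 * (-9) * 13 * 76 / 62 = 271206 / 31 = 8748.58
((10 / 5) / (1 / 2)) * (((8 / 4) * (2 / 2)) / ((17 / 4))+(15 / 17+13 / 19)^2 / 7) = 2398832 / 730303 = 3.28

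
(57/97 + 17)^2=2910436/9409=309.32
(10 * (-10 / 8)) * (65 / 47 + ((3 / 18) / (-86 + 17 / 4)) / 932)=-742861075 / 42971724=-17.29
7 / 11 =0.64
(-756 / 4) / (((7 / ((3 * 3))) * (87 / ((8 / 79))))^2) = -15552 / 36740767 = -0.00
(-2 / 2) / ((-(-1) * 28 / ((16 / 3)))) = -4 / 21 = -0.19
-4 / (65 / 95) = -76 / 13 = -5.85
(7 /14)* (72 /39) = 0.92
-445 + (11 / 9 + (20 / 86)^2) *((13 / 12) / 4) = -355175653 / 798768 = -444.65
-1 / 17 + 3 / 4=47 / 68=0.69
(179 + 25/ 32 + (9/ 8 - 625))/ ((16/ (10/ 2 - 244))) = 3396429/ 512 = 6633.65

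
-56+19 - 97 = -134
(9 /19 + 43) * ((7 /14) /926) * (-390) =-9.15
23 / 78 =0.29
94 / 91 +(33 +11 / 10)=31971 / 910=35.13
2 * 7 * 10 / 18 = 70 / 9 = 7.78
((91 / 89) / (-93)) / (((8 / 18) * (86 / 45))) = -0.01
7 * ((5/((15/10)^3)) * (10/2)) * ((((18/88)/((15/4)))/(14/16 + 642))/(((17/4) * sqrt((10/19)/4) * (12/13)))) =5824 * sqrt(190)/25967007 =0.00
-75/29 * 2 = -150/29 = -5.17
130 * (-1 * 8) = -1040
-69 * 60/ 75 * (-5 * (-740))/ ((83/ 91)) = -18585840/ 83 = -223925.78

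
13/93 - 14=-1289/93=-13.86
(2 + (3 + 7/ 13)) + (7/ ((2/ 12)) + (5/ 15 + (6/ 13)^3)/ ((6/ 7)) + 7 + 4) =2334877/ 39546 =59.04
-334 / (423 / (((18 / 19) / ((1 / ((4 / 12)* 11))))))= -7348 / 2679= -2.74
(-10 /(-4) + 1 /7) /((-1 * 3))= -37 /42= -0.88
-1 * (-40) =40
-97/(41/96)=-9312/41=-227.12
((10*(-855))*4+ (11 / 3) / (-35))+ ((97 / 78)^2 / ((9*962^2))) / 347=-21047805140872287181 / 615431013659280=-34200.10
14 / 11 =1.27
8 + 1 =9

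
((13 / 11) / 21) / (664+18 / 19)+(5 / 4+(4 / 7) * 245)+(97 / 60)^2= 251915746981 / 1751072400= 143.86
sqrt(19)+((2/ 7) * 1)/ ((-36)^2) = 1/ 4536+sqrt(19) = 4.36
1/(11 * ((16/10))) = 5/88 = 0.06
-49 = -49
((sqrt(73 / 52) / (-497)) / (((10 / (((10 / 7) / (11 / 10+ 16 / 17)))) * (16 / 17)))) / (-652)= 1445 * sqrt(949) / 163717398208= 0.00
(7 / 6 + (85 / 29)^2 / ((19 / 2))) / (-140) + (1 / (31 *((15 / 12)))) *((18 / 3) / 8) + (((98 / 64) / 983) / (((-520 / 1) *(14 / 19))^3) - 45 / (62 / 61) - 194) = -87700645997672571599573 / 368073117322100736000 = -238.27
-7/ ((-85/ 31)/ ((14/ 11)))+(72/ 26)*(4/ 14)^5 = 664852778/ 204289085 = 3.25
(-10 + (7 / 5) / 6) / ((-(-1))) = -293 / 30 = -9.77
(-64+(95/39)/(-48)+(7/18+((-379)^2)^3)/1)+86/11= 20342884561933637633/6864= 2963706958323665.16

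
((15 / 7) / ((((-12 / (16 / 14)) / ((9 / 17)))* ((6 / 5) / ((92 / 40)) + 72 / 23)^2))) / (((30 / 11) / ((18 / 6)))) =-5819 / 653072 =-0.01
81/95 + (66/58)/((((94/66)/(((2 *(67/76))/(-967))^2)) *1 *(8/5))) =62767993780161/73616639492320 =0.85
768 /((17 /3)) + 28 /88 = 50807 /374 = 135.85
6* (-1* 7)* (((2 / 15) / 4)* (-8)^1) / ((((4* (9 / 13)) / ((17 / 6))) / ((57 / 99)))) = 29393 / 4455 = 6.60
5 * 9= 45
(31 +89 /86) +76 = 9291 /86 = 108.03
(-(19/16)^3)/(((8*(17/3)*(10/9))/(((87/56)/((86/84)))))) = -48335373/958136320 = -0.05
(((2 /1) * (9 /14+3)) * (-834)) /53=-42534 /371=-114.65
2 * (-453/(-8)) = 453/4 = 113.25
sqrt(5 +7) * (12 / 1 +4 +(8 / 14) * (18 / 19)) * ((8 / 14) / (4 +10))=8800 * sqrt(3) / 6517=2.34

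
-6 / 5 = -1.20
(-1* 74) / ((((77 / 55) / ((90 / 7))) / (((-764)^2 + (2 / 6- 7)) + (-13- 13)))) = -19435989000 / 49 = -396652836.73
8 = 8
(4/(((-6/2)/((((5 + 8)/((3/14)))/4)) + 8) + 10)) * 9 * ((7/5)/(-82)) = -637/18450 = -0.03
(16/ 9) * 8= 128/ 9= 14.22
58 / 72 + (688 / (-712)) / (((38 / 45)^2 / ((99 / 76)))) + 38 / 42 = -16878013 / 307667304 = -0.05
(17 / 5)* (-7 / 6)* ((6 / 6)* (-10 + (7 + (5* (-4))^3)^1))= 952357 / 30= 31745.23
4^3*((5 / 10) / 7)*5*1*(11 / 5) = 352 / 7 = 50.29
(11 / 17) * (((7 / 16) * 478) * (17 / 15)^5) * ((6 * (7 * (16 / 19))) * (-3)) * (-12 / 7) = 24592591408 / 534375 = 46021.22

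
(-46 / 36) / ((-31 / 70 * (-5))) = -161 / 279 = -0.58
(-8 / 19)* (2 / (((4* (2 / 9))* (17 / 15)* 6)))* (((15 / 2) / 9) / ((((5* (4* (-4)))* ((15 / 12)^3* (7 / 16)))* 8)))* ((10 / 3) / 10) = 4 / 56525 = 0.00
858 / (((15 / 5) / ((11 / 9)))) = 3146 / 9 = 349.56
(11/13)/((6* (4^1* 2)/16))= 11/39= 0.28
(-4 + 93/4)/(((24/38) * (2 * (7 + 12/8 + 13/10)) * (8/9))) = 3135/1792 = 1.75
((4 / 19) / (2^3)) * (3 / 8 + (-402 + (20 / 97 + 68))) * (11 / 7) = -2846063 / 206416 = -13.79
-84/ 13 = -6.46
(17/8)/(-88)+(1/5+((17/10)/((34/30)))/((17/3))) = 26363/59840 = 0.44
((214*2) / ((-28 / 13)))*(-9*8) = 100152 / 7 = 14307.43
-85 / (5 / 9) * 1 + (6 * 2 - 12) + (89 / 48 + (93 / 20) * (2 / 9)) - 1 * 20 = -13609 / 80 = -170.11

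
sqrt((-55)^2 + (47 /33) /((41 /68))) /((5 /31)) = 31 * sqrt(5541916413) /6765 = 341.13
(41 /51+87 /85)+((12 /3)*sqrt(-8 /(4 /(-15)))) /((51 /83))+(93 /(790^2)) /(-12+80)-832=-105694580041 /127316400+332*sqrt(30) /51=-794.52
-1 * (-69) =69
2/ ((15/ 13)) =1.73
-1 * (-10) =10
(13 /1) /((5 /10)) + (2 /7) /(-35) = 6368 /245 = 25.99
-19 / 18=-1.06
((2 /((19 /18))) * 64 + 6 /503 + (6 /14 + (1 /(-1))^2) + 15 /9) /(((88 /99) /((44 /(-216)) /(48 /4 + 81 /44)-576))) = -118206753314455 /1466693676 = -80594.03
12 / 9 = 4 / 3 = 1.33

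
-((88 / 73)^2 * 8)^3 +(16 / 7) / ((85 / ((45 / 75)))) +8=-703771286360848728 / 450219323209775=-1563.17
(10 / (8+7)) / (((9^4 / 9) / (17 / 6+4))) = 41 / 6561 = 0.01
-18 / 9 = -2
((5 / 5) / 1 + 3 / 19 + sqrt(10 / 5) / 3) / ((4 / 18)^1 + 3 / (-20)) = 60 * sqrt(2) / 13 + 3960 / 247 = 22.56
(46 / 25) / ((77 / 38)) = 1748 / 1925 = 0.91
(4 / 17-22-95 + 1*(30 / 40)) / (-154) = 1127 / 1496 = 0.75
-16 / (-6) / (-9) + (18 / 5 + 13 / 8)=5323 / 1080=4.93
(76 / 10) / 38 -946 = -4729 / 5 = -945.80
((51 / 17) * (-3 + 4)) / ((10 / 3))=9 / 10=0.90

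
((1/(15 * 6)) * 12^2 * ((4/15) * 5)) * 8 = 256/15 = 17.07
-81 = -81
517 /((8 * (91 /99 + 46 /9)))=17061 /1592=10.72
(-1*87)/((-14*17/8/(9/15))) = 1044/595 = 1.75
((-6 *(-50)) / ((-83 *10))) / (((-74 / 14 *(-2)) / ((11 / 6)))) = -385 / 6142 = -0.06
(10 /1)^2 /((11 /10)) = 1000 /11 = 90.91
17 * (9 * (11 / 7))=1683 / 7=240.43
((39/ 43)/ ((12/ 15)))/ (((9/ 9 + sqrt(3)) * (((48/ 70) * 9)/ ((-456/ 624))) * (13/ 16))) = 3325/ 40248 - 3325 * sqrt(3)/ 40248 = -0.06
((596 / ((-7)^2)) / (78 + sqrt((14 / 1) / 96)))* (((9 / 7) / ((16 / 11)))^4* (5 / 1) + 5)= 4417723324521 / 3518100400640 - 37758319013* sqrt(21) / 28144803205120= 1.25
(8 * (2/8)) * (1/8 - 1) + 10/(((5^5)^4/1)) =-133514404296867/76293945312500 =-1.75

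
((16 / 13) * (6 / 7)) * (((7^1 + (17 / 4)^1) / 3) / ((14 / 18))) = 3240 / 637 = 5.09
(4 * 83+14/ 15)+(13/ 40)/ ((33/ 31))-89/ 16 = 57671/ 176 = 327.68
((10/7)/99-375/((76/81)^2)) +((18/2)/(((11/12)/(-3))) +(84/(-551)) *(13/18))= -52876353751/116080272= -455.52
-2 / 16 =-1 / 8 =-0.12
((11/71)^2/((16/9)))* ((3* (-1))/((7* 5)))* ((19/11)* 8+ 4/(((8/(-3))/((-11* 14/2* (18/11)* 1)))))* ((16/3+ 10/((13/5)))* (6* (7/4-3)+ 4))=7.54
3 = 3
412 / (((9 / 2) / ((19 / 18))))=7828 / 81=96.64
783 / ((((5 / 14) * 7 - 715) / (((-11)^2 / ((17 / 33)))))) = -2084346 / 8075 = -258.12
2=2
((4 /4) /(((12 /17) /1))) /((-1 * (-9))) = 17 /108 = 0.16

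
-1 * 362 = -362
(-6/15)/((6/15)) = -1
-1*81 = -81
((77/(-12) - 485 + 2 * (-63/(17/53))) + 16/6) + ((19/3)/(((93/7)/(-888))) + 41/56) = -115464509/88536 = -1304.15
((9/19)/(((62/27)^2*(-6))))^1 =-0.01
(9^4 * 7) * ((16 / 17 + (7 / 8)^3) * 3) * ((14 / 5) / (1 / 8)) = 13524720741 / 2720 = 4972323.80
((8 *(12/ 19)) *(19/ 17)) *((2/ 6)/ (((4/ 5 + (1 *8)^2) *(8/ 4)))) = 20/ 1377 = 0.01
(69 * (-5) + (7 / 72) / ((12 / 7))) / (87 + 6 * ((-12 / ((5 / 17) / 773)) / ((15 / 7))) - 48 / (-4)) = 7450775 / 1905304032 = 0.00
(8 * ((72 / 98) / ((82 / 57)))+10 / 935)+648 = 244981498 / 375683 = 652.10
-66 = -66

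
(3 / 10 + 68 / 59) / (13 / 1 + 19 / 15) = 2571 / 25252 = 0.10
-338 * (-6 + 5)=338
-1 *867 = -867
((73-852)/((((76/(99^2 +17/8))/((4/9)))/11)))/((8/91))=-3218640425/576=-5587917.40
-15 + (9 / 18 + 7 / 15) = -14.03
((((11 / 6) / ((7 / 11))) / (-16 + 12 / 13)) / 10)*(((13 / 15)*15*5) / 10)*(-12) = 20449 / 13720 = 1.49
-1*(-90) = 90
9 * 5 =45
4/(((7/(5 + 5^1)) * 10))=4/7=0.57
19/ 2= 9.50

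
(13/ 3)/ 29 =13/ 87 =0.15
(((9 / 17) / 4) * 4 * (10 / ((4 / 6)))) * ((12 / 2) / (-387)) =-90 / 731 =-0.12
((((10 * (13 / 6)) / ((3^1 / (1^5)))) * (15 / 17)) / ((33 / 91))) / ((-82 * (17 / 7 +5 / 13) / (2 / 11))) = -2691325 / 194312448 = -0.01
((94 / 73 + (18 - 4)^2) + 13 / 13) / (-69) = -4825 / 1679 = -2.87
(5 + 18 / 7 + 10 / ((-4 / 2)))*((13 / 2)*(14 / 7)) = 234 / 7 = 33.43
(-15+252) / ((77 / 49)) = 1659 / 11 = 150.82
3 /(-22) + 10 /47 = 79 /1034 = 0.08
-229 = -229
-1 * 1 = -1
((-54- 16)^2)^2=24010000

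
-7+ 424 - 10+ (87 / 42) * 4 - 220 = 1367 / 7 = 195.29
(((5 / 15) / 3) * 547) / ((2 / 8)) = 2188 / 9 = 243.11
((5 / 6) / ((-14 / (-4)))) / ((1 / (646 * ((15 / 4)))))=8075 / 14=576.79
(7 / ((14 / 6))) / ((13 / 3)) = 9 / 13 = 0.69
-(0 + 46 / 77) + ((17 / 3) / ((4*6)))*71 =89627 / 5544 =16.17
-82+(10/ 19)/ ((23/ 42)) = -35414/ 437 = -81.04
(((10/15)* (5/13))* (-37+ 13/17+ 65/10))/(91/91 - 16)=337/663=0.51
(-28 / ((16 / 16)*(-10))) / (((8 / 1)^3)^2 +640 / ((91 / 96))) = 637 / 59791360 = 0.00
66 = 66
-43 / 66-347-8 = -23473 / 66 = -355.65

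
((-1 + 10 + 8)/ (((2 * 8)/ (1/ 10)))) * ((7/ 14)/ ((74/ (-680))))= -289/ 592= -0.49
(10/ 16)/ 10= 1/ 16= 0.06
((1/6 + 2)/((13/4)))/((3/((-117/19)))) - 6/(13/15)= -2048/247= -8.29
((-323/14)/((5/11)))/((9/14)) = -3553/45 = -78.96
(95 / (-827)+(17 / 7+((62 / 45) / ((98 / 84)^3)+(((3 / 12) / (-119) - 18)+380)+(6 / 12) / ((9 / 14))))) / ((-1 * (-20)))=317651661437 / 17360053200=18.30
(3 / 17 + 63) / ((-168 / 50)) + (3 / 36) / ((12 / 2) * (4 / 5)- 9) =-80635 / 4284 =-18.82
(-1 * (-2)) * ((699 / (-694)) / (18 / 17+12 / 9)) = -35649 / 42334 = -0.84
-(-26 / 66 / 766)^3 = 2197 / 16152067784952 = 0.00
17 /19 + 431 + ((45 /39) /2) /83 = 17708833 /41002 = 431.90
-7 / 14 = -1 / 2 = -0.50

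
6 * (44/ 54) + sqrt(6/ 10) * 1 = sqrt(15)/ 5 + 44/ 9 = 5.66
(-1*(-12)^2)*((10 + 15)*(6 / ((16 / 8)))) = -10800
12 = 12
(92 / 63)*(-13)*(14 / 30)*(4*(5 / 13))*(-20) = 7360 / 27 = 272.59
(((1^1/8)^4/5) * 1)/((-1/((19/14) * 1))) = -19/286720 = -0.00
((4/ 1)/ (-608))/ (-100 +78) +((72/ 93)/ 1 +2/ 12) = 292693/ 310992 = 0.94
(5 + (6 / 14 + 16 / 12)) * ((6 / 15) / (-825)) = -284 / 86625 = -0.00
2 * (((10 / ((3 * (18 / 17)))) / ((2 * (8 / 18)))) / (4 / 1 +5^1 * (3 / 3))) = 85 / 108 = 0.79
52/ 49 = 1.06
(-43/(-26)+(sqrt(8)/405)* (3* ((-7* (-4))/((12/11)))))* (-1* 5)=-215/26 - 154* sqrt(2)/81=-10.96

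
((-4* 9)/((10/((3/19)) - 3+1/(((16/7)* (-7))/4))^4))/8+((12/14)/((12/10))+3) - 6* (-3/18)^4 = 216535156639055/58370687700696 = 3.71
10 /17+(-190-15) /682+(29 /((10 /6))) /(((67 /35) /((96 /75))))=231529997 /19419950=11.92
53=53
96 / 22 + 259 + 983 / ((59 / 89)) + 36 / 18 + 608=1529170 / 649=2356.19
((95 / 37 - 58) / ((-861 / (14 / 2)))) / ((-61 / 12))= -8204 / 92537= -0.09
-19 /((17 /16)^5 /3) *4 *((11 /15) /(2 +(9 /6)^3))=-7012876288 /305269255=-22.97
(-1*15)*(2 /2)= -15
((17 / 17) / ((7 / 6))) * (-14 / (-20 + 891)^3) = -0.00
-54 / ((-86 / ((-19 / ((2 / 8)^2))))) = -8208 / 43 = -190.88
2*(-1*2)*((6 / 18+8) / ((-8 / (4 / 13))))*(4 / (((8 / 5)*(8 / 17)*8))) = 2125 / 2496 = 0.85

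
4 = 4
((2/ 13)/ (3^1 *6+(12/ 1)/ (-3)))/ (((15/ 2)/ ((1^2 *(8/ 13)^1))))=16/ 17745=0.00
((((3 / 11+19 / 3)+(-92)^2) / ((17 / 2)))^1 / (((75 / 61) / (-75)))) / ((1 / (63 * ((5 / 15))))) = -238718620 / 187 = -1276570.16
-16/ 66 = -8/ 33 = -0.24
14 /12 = 7 /6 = 1.17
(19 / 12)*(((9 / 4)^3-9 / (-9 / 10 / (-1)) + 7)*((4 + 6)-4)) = 10203 / 128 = 79.71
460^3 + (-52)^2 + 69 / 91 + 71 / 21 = 97338708.14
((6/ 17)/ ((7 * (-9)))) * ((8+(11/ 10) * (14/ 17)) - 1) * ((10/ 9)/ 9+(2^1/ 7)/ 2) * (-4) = 38656/ 819315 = 0.05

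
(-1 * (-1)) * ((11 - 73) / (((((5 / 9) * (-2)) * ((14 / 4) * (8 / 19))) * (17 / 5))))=5301 / 476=11.14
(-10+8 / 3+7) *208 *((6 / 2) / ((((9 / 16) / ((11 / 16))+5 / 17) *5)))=-187 / 5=-37.40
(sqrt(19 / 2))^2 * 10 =95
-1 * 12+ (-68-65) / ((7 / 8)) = -164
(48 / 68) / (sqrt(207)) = 0.05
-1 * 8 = -8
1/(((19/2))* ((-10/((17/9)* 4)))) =-68/855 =-0.08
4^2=16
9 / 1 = 9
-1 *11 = -11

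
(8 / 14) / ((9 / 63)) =4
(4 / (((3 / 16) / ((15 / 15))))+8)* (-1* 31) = -2728 / 3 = -909.33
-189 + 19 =-170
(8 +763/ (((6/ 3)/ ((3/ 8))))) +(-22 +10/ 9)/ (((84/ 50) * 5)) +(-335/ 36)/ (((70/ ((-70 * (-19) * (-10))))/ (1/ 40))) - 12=273335/ 1512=180.78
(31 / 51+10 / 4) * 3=9.32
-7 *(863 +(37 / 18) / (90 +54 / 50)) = -247602901 / 40986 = -6041.16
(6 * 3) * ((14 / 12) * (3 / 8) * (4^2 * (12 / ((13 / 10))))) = 15120 / 13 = 1163.08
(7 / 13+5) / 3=24 / 13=1.85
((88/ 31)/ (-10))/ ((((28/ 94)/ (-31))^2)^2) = -1599076343381/ 48020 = -33300215.40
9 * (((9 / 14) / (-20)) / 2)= -0.14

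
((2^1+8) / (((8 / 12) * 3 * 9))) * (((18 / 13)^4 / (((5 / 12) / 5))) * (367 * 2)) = 513682560 / 28561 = 17985.45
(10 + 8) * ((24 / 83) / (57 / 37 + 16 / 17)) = 271728 / 129563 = 2.10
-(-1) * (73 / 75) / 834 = 0.00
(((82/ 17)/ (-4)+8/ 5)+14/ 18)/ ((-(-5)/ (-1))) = -1793/ 7650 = -0.23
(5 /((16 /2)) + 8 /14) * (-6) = -201 /28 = -7.18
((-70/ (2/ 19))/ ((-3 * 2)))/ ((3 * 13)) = 665/ 234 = 2.84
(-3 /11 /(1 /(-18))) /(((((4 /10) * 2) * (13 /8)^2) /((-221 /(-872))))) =9180 /15587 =0.59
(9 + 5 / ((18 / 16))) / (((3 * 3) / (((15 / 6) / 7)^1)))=605 / 1134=0.53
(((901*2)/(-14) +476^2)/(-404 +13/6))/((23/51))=-485050086/388171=-1249.58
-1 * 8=-8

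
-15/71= -0.21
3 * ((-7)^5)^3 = -14242684529829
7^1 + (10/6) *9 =22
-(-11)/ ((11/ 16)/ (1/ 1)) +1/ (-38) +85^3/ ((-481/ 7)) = -163065283/ 18278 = -8921.40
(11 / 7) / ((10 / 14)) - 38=-179 / 5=-35.80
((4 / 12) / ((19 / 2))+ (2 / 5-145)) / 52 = -41201 / 14820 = -2.78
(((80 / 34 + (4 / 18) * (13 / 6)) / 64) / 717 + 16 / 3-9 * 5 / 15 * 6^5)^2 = 241312622058933773724601 / 443632781758464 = 543946777.56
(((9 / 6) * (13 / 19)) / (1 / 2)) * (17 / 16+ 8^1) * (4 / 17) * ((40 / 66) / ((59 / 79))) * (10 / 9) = 7445750 / 1886643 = 3.95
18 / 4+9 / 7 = 5.79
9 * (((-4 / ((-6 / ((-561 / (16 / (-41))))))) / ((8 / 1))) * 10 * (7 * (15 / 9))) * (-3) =-12075525 / 32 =-377360.16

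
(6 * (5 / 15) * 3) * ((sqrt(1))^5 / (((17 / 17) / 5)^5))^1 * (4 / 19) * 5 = 375000 / 19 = 19736.84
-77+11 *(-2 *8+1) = -242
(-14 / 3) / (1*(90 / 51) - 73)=34 / 519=0.07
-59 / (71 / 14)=-826 / 71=-11.63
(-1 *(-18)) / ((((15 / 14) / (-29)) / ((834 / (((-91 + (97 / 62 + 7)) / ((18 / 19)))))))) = 2267292384 / 485545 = 4669.58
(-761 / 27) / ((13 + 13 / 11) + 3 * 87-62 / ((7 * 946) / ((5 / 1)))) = -0.10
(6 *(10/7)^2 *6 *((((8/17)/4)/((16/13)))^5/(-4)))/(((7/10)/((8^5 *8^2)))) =-439.14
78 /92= 39 /46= 0.85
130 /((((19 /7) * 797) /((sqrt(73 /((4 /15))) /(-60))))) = -91 * sqrt(1095) /181716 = -0.02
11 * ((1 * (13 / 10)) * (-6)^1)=-429 / 5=-85.80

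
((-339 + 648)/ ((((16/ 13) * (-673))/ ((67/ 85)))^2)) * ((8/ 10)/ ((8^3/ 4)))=234420069/ 134037996544000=0.00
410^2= 168100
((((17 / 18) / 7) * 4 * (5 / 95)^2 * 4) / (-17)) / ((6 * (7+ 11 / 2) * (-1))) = 8 / 1705725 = 0.00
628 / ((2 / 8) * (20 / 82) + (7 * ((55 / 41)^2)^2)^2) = 10029066087775976 / 8206899684650655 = 1.22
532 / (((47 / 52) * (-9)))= -27664 / 423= -65.40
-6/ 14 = -3/ 7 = -0.43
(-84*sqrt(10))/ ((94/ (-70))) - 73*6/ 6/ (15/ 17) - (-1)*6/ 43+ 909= 2940*sqrt(10)/ 47+ 533032/ 645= 1024.22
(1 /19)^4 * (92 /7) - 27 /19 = -1296259 /912247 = -1.42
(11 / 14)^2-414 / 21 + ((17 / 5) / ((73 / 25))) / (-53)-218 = -179812959 / 758324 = -237.12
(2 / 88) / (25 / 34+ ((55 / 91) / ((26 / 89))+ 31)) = 20111 / 29912784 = 0.00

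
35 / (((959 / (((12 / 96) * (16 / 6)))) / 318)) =530 / 137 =3.87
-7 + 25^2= 618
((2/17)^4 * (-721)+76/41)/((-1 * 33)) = -5874620/113003913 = -0.05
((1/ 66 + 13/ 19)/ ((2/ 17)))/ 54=14909/ 135432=0.11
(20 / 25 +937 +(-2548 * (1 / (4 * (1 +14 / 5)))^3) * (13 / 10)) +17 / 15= 937.99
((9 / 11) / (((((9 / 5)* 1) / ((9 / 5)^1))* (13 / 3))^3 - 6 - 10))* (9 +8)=4131 / 19415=0.21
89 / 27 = 3.30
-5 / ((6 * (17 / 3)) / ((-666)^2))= -1108890 / 17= -65228.82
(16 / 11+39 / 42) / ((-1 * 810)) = -367 / 124740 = -0.00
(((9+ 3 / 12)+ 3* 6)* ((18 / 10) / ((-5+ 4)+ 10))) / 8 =109 / 160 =0.68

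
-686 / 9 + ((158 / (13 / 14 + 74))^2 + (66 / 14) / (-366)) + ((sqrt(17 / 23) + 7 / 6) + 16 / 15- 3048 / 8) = -9526632867499 / 21144205215 + sqrt(391) / 23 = -449.70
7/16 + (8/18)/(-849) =53423/122256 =0.44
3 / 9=1 / 3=0.33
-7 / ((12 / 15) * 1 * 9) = -35 / 36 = -0.97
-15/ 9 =-5/ 3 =-1.67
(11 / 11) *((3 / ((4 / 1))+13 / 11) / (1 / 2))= 3.86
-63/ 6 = -21/ 2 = -10.50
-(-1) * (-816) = -816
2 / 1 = 2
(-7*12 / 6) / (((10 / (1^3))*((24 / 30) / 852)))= -1491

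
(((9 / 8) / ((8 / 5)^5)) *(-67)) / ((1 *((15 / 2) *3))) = -41875 / 131072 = -0.32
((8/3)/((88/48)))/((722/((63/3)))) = 168/3971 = 0.04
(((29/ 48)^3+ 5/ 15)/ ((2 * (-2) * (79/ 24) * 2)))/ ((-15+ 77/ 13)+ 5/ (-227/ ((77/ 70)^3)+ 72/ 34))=758681066819/ 328486945010688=0.00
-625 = -625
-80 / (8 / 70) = -700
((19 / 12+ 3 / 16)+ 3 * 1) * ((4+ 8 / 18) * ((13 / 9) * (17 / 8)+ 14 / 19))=5962015 / 73872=80.71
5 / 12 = 0.42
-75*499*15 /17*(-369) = 207147375 /17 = 12185139.71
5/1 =5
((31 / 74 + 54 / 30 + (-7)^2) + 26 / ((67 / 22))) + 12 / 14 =10518239 / 173530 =60.61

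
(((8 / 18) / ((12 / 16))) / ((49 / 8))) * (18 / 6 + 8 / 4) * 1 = 640 / 1323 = 0.48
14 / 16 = 7 / 8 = 0.88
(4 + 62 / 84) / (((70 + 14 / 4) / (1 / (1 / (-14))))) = -398 / 441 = -0.90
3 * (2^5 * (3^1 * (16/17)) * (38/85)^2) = 54.17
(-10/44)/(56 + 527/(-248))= -0.00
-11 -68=-79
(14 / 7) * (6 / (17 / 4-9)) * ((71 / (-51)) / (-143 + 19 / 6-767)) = -6816 / 1757443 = -0.00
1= 1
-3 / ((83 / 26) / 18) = -1404 / 83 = -16.92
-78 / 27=-26 / 9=-2.89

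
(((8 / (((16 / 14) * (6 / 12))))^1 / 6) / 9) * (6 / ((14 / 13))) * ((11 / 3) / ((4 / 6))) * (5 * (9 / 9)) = 715 / 18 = 39.72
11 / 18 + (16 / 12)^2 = 43 / 18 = 2.39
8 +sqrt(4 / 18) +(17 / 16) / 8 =sqrt(2) / 3 +1041 / 128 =8.60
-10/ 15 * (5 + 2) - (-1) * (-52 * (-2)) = 298/ 3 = 99.33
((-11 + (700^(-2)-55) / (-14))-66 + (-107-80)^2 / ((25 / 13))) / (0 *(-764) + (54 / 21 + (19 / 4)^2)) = 124240146799 / 172418750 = 720.57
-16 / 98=-8 / 49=-0.16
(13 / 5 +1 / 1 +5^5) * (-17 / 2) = -265931 / 10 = -26593.10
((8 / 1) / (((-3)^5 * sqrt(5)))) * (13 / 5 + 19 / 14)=-1108 * sqrt(5) / 42525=-0.06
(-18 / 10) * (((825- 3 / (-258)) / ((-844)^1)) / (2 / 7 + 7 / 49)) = 1489971 / 362920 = 4.11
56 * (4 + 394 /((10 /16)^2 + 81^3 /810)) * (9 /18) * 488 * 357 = 673441007232 /30011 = 22439805.65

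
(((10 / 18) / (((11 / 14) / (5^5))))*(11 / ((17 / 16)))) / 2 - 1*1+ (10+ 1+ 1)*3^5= 2195995 / 153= 14352.91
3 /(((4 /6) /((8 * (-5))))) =-180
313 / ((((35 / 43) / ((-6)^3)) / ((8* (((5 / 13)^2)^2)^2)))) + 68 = -1428677176804 / 5710115047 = -250.20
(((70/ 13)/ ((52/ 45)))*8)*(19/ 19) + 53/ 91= 44789/ 1183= 37.86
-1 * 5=-5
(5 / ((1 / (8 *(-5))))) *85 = -17000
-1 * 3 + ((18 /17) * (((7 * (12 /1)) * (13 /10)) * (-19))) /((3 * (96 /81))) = -422187 /680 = -620.86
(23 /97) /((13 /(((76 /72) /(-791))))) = -437 /17954118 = -0.00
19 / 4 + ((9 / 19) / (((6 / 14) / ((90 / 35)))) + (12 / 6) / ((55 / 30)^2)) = 75289 / 9196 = 8.19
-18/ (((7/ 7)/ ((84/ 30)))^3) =-49392/ 125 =-395.14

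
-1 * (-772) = 772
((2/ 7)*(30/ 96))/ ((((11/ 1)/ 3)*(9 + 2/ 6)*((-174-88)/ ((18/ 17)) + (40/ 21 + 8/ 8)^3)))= -8505/ 726739904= -0.00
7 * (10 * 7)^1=490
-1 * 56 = -56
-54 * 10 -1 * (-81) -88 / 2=-503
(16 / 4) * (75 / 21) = 14.29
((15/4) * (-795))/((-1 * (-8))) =-11925/32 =-372.66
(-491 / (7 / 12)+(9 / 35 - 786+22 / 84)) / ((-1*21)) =341711 / 4410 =77.49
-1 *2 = -2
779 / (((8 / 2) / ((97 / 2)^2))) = 458100.69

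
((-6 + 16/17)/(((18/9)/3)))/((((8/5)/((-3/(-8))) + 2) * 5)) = -387/1598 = -0.24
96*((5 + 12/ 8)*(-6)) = -3744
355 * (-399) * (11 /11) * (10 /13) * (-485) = 52844480.77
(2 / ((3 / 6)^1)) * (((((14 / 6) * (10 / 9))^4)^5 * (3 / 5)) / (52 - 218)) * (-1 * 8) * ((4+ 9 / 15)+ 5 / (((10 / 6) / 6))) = 577057669864329991232000000000000000000 / 1172822045614314963895479318561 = 492024917.18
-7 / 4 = -1.75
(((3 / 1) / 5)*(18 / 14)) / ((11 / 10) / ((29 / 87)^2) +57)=18 / 1561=0.01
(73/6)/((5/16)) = 584/15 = 38.93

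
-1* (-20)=20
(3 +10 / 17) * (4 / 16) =0.90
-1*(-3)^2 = -9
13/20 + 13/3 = 4.98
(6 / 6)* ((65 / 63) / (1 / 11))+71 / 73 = 56668 / 4599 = 12.32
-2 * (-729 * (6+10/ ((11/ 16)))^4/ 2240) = 118861526169/ 1024870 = 115977.17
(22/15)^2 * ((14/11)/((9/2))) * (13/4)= 4004/2025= 1.98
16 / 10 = 8 / 5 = 1.60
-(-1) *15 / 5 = 3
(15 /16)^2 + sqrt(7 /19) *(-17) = -9.44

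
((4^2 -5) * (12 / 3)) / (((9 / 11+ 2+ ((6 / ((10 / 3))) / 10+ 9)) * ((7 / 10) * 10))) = 24200 / 46193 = 0.52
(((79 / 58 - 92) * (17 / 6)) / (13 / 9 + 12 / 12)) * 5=-1340535 / 2552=-525.29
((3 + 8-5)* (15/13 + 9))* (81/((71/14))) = 898128/923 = 973.05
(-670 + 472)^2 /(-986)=-19602 /493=-39.76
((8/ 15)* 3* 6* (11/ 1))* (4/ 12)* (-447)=-15734.40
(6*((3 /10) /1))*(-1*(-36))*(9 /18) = 162 /5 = 32.40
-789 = -789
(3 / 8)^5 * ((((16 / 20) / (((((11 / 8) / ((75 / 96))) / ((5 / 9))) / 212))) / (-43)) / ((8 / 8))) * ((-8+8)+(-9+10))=-35775 / 3874816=-0.01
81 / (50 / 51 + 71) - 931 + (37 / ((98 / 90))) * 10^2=443956570 / 179879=2468.08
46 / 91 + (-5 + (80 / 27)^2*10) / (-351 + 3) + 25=583326827 / 23085972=25.27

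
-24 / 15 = -8 / 5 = -1.60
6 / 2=3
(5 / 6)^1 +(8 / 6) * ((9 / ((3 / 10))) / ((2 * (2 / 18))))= 1085 / 6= 180.83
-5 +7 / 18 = -83 / 18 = -4.61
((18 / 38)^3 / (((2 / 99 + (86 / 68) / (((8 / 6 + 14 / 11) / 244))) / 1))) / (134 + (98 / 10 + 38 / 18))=55210815 / 8976659224274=0.00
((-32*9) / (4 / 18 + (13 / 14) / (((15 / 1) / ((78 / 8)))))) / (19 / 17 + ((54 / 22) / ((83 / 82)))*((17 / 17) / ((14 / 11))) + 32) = -3584165760 / 359931841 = -9.96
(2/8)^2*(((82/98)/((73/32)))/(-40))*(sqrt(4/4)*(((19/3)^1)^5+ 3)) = -25387487/4346055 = -5.84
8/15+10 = 158/15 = 10.53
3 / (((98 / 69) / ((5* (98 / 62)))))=1035 / 62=16.69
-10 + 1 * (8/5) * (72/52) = -506/65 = -7.78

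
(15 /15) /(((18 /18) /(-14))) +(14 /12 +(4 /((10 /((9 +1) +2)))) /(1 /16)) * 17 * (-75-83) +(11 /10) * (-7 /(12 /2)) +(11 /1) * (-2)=-837823 /4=-209455.75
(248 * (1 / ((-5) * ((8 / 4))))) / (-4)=31 / 5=6.20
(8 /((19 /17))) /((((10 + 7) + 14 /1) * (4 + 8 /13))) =442 /8835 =0.05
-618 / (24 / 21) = -2163 / 4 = -540.75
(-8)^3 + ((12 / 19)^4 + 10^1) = -65400406 / 130321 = -501.84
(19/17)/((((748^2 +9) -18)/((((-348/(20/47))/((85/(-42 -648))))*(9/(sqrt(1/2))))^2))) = 980078832262872/68719973375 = 14261.92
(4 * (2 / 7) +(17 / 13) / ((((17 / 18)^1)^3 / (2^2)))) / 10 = 96676 / 131495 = 0.74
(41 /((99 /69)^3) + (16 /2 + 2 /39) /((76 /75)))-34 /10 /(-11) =1964851981 /88764390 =22.14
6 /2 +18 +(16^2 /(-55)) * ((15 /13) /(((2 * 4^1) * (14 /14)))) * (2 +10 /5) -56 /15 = 31277 /2145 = 14.58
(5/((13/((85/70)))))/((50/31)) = 527/1820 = 0.29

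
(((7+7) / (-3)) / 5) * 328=-4592 / 15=-306.13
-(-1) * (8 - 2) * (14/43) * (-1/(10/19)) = -798/215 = -3.71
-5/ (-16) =5/ 16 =0.31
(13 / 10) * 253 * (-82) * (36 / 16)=-1213641 / 20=-60682.05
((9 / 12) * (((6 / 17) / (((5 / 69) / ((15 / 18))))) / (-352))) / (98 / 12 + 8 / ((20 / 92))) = -3105 / 16144832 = -0.00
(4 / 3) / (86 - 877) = -4 / 2373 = -0.00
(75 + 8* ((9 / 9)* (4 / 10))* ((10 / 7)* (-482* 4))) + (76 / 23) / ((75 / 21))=-8737.79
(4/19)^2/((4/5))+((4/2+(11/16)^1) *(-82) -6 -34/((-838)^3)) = -48079663710775/212441450392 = -226.32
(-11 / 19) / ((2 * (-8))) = 0.04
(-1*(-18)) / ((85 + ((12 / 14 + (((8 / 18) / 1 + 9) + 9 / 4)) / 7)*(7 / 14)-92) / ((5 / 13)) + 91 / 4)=317520 / 121381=2.62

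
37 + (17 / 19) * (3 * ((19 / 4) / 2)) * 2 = 199 / 4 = 49.75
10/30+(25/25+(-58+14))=-128/3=-42.67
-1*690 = -690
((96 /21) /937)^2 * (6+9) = 15360 /43020481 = 0.00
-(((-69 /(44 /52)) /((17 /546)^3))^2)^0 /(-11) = 1 /11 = 0.09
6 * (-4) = -24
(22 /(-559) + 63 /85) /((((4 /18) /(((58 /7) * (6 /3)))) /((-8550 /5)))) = -5953239828 /66521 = -89494.14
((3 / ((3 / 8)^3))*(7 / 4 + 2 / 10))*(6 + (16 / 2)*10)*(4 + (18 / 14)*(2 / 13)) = 4205056 / 105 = 40048.15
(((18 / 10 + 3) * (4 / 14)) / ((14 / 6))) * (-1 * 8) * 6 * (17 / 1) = -117504 / 245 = -479.61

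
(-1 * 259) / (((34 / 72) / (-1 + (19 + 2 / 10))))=-848484 / 85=-9982.16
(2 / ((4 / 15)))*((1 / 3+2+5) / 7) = 55 / 7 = 7.86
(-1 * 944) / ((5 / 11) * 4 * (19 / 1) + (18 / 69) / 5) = -597080 / 21883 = -27.29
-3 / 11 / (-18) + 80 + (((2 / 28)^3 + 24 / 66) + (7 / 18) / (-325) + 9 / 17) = 121433819327 / 1500899400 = 80.91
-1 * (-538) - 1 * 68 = 470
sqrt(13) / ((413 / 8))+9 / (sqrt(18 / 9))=8 * sqrt(13) / 413+9 * sqrt(2) / 2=6.43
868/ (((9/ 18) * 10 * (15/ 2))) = 1736/ 75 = 23.15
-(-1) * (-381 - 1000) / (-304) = 4.54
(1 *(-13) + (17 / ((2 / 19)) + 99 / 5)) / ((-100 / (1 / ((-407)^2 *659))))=-153 / 9923881000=-0.00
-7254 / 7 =-1036.29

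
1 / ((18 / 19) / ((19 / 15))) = 361 / 270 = 1.34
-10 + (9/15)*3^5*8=5782/5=1156.40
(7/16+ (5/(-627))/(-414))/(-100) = -908563/207662400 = -0.00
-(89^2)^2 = -62742241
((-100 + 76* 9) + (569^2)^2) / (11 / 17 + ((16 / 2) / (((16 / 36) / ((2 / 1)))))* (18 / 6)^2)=1781960156985 / 5519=322877361.29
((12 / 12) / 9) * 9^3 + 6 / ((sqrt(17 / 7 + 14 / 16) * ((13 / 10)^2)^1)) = 240 * sqrt(2590) / 6253 + 81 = 82.95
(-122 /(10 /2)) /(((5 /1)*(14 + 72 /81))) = -549 /1675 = -0.33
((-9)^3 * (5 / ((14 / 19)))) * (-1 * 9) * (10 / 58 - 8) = -141487965 / 406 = -348492.52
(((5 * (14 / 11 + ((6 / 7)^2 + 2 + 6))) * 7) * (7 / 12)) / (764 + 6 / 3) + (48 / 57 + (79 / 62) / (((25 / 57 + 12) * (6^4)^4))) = 3669021865722377918995 / 3308885477124576509952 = 1.11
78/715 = 6/55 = 0.11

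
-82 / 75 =-1.09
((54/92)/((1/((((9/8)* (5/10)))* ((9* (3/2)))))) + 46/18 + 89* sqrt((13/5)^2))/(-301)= -15792461/19938240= -0.79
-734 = -734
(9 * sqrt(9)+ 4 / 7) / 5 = 193 / 35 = 5.51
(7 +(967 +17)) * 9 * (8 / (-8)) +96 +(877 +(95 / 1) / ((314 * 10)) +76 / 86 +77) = -212469795 / 27004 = -7868.09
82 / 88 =41 / 44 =0.93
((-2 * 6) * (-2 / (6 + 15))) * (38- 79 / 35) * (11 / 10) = 55044 / 1225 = 44.93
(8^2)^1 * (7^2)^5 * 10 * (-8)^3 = -92561489592320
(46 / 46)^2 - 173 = -172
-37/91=-0.41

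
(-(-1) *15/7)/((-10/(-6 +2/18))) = 53/42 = 1.26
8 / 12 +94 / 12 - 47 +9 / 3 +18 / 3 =-59 / 2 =-29.50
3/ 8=0.38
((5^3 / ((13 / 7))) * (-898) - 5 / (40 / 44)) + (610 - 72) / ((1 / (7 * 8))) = -788315 / 26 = -30319.81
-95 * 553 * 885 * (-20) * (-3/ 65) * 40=-22316868000/ 13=-1716682153.85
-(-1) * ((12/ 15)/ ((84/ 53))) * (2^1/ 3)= 106/ 315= 0.34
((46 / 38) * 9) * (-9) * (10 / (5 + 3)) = -9315 / 76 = -122.57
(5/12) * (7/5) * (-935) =-6545/12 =-545.42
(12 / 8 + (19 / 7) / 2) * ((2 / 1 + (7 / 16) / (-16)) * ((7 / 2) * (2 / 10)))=505 / 128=3.95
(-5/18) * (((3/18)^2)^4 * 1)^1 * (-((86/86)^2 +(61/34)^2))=0.00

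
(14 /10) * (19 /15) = 133 /75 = 1.77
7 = 7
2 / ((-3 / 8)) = -16 / 3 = -5.33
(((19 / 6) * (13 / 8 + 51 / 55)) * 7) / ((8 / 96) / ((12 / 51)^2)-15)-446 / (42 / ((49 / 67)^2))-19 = -55408917422 / 1919114835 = -28.87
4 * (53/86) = 106/43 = 2.47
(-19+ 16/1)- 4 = -7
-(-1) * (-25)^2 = 625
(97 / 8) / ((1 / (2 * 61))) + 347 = 7305 / 4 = 1826.25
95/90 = 19/18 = 1.06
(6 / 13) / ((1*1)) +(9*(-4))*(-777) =363642 / 13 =27972.46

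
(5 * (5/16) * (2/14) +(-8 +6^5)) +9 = 871049/112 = 7777.22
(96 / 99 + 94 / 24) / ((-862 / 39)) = -8385 / 37928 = -0.22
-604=-604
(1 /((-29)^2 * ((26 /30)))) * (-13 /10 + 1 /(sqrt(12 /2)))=-3 /1682 + 5 * sqrt(6) /21866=-0.00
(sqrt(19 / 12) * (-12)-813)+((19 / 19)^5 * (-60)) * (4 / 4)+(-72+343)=-617.10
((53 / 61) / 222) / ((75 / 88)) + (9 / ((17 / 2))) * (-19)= -173636506 / 8633025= -20.11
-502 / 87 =-5.77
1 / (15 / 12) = 4 / 5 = 0.80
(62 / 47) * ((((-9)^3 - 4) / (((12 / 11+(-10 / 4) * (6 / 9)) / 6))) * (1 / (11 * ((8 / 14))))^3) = 70145901 / 1728848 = 40.57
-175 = -175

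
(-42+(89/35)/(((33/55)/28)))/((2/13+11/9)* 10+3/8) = 71760/13231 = 5.42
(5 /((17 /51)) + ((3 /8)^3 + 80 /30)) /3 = 27217 /4608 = 5.91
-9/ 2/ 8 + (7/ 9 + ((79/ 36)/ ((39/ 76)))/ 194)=129281/ 544752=0.24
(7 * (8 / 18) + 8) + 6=154 / 9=17.11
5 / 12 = 0.42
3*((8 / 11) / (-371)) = -24 / 4081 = -0.01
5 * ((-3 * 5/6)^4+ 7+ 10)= 4485/16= 280.31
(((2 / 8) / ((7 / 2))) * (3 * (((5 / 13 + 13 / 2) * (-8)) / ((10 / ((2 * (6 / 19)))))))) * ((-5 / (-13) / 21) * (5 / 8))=-2685 / 314678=-0.01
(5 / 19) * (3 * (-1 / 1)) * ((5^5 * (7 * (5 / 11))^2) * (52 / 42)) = -71093750 / 2299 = -30923.77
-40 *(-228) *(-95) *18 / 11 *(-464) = 7236172800 / 11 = 657833890.91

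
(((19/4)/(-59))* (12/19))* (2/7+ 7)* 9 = -1377/413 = -3.33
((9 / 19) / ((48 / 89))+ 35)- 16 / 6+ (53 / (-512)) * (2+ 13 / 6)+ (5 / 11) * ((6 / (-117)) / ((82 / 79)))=3736705301 / 114070528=32.76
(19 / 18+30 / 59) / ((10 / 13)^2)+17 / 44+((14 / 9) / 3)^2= 312111869 / 94624200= 3.30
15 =15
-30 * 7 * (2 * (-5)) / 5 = 420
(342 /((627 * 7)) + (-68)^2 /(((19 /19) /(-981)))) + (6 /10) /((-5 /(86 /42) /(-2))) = -8732076104 /1925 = -4536143.43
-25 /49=-0.51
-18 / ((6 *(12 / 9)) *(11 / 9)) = -81 / 44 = -1.84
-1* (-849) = 849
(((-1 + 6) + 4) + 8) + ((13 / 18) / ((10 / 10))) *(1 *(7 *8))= 57.44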